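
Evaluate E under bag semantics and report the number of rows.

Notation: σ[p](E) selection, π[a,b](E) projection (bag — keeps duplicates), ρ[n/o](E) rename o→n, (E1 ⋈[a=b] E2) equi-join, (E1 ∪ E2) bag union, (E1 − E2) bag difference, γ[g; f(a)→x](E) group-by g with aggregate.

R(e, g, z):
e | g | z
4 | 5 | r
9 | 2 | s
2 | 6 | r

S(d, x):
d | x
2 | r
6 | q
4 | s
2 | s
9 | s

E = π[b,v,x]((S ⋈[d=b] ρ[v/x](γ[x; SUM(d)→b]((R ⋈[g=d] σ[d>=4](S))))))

Row counts bottom-up:
  S → 5
  R → 3
  S → 5
  σ[d>=4](S) → 3
  (R ⋈[g=d] σ[d>=4](S)) → 1
  γ[x; SUM(d)→b]((R ⋈[g=d] σ[d>=4](S))) → 1
  ρ[v/x](γ[x; SUM(d)→b]((R ⋈[g=d] σ[d>=4](S)))) → 1
  (S ⋈[d=b] ρ[v/x](γ[x; SUM(d)→b]((R ⋈[g=d] σ[d>=4](S))))) → 1
  π[b,v,x]((S ⋈[d=b] ρ[v/x](γ[x; SUM(d)→b]((R ⋈[g=d] σ[d>=4](S)))))) → 1

|E| = 1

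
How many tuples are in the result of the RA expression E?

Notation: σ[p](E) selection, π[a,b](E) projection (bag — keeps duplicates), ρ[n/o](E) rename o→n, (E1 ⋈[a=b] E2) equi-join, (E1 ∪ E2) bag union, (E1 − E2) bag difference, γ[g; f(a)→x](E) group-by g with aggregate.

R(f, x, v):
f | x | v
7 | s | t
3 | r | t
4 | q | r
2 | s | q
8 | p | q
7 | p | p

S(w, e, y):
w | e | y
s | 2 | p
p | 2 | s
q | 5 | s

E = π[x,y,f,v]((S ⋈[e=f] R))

Subexpression sizes:
  S → 3
  R → 6
  (S ⋈[e=f] R) → 2
  π[x,y,f,v]((S ⋈[e=f] R)) → 2

|E| = 2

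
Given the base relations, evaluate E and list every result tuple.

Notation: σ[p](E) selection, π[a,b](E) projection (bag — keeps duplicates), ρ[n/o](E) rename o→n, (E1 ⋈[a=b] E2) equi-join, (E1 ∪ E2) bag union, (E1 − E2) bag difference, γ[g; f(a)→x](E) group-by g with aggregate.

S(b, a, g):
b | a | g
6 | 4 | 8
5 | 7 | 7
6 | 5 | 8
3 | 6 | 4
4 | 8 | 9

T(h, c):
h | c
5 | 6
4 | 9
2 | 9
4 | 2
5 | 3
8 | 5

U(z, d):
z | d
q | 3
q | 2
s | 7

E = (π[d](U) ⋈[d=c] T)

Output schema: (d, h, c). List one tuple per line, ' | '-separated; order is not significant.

Stepwise |·|:
  U → 3
  π[d](U) → 3
  T → 6
  (π[d](U) ⋈[d=c] T) → 2

== RESULT ==
d | h | c
2 | 4 | 2
3 | 5 | 3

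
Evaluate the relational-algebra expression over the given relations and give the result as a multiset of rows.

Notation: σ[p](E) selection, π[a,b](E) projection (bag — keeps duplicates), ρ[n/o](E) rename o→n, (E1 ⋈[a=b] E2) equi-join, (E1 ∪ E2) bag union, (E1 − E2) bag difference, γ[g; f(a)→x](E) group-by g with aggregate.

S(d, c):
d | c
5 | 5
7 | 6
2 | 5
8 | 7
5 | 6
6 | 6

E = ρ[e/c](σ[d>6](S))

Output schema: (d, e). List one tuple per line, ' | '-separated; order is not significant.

Per-node cardinality:
  S → 6
  σ[d>6](S) → 2
  ρ[e/c](σ[d>6](S)) → 2

== RESULT ==
d | e
7 | 6
8 | 7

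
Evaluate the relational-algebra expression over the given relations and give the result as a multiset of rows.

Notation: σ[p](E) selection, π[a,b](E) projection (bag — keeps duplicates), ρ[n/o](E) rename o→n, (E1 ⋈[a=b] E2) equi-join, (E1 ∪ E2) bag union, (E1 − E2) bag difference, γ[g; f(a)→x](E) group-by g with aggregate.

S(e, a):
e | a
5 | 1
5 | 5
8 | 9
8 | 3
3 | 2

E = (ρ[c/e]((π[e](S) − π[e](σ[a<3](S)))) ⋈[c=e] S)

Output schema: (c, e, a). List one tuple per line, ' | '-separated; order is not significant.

Row counts bottom-up:
  S → 5
  π[e](S) → 5
  S → 5
  σ[a<3](S) → 2
  π[e](σ[a<3](S)) → 2
  (π[e](S) − π[e](σ[a<3](S))) → 3
  ρ[c/e]((π[e](S) − π[e](σ[a<3](S)))) → 3
  S → 5
  (ρ[c/e]((π[e](S) − π[e](σ[a<3](S)))) ⋈[c=e] S) → 6

== RESULT ==
c | e | a
5 | 5 | 1
5 | 5 | 5
8 | 8 | 3
8 | 8 | 3
8 | 8 | 9
8 | 8 | 9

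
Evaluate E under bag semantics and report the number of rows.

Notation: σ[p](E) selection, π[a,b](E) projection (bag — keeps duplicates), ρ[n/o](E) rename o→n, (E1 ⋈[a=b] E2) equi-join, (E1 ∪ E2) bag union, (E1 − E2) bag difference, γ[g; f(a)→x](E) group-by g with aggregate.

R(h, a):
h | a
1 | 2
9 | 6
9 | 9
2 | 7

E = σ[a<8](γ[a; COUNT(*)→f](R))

Row counts bottom-up:
  R → 4
  γ[a; COUNT(*)→f](R) → 4
  σ[a<8](γ[a; COUNT(*)→f](R)) → 3

|E| = 3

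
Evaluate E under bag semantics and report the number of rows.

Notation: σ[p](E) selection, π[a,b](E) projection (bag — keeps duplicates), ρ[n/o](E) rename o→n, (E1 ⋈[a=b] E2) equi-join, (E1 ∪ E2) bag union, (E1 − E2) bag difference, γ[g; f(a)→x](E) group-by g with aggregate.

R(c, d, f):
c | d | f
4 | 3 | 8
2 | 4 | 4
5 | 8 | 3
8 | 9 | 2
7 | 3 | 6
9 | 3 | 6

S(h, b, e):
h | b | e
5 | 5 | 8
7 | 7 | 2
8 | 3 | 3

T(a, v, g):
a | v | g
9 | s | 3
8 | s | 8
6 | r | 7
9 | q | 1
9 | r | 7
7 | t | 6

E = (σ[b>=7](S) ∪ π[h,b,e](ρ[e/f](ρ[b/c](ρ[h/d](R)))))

Row counts bottom-up:
  S → 3
  σ[b>=7](S) → 1
  R → 6
  ρ[h/d](R) → 6
  ρ[b/c](ρ[h/d](R)) → 6
  ρ[e/f](ρ[b/c](ρ[h/d](R))) → 6
  π[h,b,e](ρ[e/f](ρ[b/c](ρ[h/d](R)))) → 6
  (σ[b>=7](S) ∪ π[h,b,e](ρ[e/f](ρ[b/c](ρ[h/d](R))))) → 7

|E| = 7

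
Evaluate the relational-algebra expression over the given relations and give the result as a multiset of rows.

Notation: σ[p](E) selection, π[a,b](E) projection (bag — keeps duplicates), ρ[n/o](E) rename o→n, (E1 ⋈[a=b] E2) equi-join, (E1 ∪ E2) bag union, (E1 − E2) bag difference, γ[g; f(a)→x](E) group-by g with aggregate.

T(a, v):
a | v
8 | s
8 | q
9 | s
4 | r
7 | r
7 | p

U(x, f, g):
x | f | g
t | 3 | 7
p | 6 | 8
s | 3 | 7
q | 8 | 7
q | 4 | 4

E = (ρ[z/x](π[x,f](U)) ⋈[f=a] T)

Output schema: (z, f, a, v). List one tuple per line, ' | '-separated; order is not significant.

Subexpression sizes:
  U → 5
  π[x,f](U) → 5
  ρ[z/x](π[x,f](U)) → 5
  T → 6
  (ρ[z/x](π[x,f](U)) ⋈[f=a] T) → 3

== RESULT ==
z | f | a | v
q | 4 | 4 | r
q | 8 | 8 | q
q | 8 | 8 | s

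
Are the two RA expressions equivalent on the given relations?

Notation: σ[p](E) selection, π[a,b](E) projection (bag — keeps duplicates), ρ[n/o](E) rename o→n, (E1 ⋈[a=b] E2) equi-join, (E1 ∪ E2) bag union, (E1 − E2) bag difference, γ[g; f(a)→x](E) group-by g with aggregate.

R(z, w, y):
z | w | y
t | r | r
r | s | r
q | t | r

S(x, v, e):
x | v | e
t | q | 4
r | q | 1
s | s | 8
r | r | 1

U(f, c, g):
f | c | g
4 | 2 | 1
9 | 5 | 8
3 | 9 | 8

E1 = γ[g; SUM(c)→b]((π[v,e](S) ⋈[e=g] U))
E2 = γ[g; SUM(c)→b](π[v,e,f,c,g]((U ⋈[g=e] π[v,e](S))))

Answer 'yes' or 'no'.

E1 subexpression sizes:
  S → 4
  π[v,e](S) → 4
  U → 3
  (π[v,e](S) ⋈[e=g] U) → 4
  γ[g; SUM(c)→b]((π[v,e](S) ⋈[e=g] U)) → 2
E2 subexpression sizes:
  U → 3
  S → 4
  π[v,e](S) → 4
  (U ⋈[g=e] π[v,e](S)) → 4
  π[v,e,f,c,g]((U ⋈[g=e] π[v,e](S))) → 4
  γ[g; SUM(c)→b](π[v,e,f,c,g]((U ⋈[g=e] π[v,e](S)))) → 2

E1 and E2 produce the same multiset:
g | b
1 | 4
8 | 14

yes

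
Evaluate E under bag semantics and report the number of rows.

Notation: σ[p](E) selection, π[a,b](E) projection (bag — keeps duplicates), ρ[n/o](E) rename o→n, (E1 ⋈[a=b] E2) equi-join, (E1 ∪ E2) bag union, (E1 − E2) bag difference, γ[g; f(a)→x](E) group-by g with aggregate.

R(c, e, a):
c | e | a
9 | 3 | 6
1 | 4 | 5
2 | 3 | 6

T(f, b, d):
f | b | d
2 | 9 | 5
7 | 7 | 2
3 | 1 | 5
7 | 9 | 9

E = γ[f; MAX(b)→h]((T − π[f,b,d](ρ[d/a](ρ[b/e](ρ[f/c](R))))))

Row counts bottom-up:
  T → 4
  R → 3
  ρ[f/c](R) → 3
  ρ[b/e](ρ[f/c](R)) → 3
  ρ[d/a](ρ[b/e](ρ[f/c](R))) → 3
  π[f,b,d](ρ[d/a](ρ[b/e](ρ[f/c](R)))) → 3
  (T − π[f,b,d](ρ[d/a](ρ[b/e](ρ[f/c](R))))) → 4
  γ[f; MAX(b)→h]((T − π[f,b,d](ρ[d/a](ρ[b/e](ρ[f/c](R)))))) → 3

|E| = 3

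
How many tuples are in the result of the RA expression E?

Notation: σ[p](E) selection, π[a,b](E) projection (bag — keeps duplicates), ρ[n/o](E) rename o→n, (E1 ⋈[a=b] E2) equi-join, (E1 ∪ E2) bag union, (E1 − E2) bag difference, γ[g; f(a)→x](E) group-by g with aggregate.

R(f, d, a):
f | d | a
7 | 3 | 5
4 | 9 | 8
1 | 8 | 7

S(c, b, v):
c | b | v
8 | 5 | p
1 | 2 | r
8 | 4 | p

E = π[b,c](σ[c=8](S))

Row counts bottom-up:
  S → 3
  σ[c=8](S) → 2
  π[b,c](σ[c=8](S)) → 2

|E| = 2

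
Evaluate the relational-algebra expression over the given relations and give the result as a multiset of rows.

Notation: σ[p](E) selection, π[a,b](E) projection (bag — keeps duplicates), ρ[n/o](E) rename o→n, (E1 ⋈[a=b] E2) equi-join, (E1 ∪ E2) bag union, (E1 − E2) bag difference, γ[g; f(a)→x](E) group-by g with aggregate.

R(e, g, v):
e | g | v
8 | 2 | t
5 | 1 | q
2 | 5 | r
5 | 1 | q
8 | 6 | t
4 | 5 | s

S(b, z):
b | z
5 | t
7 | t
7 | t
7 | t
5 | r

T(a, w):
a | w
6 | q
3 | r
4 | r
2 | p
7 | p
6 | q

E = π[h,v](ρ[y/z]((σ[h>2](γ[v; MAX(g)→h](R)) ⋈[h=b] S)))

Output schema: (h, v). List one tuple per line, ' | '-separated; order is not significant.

Subexpression sizes:
  R → 6
  γ[v; MAX(g)→h](R) → 4
  σ[h>2](γ[v; MAX(g)→h](R)) → 3
  S → 5
  (σ[h>2](γ[v; MAX(g)→h](R)) ⋈[h=b] S) → 4
  ρ[y/z]((σ[h>2](γ[v; MAX(g)→h](R)) ⋈[h=b] S)) → 4
  π[h,v](ρ[y/z]((σ[h>2](γ[v; MAX(g)→h](R)) ⋈[h=b] S))) → 4

== RESULT ==
h | v
5 | r
5 | r
5 | s
5 | s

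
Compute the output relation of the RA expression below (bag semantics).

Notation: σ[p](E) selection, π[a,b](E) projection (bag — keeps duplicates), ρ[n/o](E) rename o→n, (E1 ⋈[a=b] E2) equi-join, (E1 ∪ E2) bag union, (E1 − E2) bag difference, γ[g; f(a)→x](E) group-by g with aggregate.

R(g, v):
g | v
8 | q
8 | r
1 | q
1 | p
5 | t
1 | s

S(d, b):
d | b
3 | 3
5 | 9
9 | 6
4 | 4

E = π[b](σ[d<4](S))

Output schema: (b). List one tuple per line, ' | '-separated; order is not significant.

Per-node cardinality:
  S → 4
  σ[d<4](S) → 1
  π[b](σ[d<4](S)) → 1

== RESULT ==
b
3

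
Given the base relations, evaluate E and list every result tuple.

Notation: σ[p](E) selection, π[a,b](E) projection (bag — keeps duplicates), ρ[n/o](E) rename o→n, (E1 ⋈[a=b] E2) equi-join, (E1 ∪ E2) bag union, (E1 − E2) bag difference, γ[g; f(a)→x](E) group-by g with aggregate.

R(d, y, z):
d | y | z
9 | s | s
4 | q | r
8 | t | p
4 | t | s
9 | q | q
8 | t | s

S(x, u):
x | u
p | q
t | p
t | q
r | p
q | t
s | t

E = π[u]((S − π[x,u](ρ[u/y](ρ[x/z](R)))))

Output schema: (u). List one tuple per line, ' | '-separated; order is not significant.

Subexpression sizes:
  S → 6
  R → 6
  ρ[x/z](R) → 6
  ρ[u/y](ρ[x/z](R)) → 6
  π[x,u](ρ[u/y](ρ[x/z](R))) → 6
  (S − π[x,u](ρ[u/y](ρ[x/z](R)))) → 5
  π[u]((S − π[x,u](ρ[u/y](ρ[x/z](R))))) → 5

== RESULT ==
u
p
p
q
q
t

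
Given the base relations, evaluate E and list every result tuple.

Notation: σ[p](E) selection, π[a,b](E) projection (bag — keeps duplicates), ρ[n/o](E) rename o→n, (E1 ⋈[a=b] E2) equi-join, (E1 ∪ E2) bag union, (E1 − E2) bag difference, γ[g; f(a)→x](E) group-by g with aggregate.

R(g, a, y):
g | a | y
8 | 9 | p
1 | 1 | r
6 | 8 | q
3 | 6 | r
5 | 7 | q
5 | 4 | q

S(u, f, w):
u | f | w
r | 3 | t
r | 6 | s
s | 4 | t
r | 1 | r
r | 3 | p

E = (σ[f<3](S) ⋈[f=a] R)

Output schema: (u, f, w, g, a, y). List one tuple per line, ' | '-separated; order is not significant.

Per-node cardinality:
  S → 5
  σ[f<3](S) → 1
  R → 6
  (σ[f<3](S) ⋈[f=a] R) → 1

== RESULT ==
u | f | w | g | a | y
r | 1 | r | 1 | 1 | r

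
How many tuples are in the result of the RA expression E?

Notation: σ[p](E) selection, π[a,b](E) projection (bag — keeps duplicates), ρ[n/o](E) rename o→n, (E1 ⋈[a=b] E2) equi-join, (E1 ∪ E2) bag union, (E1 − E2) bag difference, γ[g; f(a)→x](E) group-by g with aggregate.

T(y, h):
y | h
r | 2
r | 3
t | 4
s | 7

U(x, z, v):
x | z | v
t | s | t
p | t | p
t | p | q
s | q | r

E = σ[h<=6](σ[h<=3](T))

Per-node cardinality:
  T → 4
  σ[h<=3](T) → 2
  σ[h<=6](σ[h<=3](T)) → 2

|E| = 2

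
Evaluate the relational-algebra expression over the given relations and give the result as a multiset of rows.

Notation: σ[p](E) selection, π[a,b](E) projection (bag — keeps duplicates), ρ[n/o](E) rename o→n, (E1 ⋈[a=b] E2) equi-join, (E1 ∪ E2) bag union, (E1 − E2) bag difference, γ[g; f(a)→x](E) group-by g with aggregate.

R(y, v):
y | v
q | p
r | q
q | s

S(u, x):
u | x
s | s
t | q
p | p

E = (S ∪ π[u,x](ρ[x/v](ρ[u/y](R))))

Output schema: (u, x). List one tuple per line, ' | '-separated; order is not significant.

Subexpression sizes:
  S → 3
  R → 3
  ρ[u/y](R) → 3
  ρ[x/v](ρ[u/y](R)) → 3
  π[u,x](ρ[x/v](ρ[u/y](R))) → 3
  (S ∪ π[u,x](ρ[x/v](ρ[u/y](R)))) → 6

== RESULT ==
u | x
p | p
q | p
q | s
r | q
s | s
t | q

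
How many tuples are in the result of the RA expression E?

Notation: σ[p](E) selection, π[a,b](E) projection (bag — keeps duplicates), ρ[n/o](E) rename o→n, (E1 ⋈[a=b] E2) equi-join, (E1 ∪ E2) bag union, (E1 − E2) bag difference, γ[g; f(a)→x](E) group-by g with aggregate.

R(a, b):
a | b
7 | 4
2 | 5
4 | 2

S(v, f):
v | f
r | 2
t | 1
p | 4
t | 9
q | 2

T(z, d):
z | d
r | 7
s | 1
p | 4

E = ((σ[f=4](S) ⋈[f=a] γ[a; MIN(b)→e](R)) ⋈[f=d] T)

Row counts bottom-up:
  S → 5
  σ[f=4](S) → 1
  R → 3
  γ[a; MIN(b)→e](R) → 3
  (σ[f=4](S) ⋈[f=a] γ[a; MIN(b)→e](R)) → 1
  T → 3
  ((σ[f=4](S) ⋈[f=a] γ[a; MIN(b)→e](R)) ⋈[f=d] T) → 1

|E| = 1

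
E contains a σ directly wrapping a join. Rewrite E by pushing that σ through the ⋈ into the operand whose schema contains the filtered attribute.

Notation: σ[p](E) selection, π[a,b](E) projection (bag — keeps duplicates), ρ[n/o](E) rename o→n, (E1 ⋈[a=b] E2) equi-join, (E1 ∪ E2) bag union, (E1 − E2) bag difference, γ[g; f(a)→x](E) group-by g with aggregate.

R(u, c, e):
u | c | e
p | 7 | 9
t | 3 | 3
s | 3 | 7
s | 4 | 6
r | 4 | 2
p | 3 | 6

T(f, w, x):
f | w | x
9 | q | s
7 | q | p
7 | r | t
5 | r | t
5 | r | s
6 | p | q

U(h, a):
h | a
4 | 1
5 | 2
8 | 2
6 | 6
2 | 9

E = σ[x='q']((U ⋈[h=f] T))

σ filters on x, owned by the right side.
E' = (U ⋈[h=f] σ[x='q'](T))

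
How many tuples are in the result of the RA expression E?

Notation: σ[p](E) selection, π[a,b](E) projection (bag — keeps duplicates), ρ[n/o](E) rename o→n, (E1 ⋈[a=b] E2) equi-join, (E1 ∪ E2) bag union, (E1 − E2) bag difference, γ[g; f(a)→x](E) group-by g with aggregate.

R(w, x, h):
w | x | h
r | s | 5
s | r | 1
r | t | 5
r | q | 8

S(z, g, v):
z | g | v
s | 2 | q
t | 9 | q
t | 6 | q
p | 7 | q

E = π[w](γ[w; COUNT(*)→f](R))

Stepwise |·|:
  R → 4
  γ[w; COUNT(*)→f](R) → 2
  π[w](γ[w; COUNT(*)→f](R)) → 2

|E| = 2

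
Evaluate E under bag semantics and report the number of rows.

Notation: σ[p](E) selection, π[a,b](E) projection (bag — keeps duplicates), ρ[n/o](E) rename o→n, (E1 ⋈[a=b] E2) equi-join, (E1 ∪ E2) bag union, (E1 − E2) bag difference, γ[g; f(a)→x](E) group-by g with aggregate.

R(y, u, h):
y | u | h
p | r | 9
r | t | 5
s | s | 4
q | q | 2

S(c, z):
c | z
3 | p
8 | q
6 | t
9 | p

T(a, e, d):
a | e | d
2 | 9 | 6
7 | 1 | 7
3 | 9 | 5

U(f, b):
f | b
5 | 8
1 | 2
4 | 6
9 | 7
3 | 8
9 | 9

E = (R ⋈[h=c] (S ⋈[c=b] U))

Row counts bottom-up:
  R → 4
  S → 4
  U → 6
  (S ⋈[c=b] U) → 4
  (R ⋈[h=c] (S ⋈[c=b] U)) → 1

|E| = 1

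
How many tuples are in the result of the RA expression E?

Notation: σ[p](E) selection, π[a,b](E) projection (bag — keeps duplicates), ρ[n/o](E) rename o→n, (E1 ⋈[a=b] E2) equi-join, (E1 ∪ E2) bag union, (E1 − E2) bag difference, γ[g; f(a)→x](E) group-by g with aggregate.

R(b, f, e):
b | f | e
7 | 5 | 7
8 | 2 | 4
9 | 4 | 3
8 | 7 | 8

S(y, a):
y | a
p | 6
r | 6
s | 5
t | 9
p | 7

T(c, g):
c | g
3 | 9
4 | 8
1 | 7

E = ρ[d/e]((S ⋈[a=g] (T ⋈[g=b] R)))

Stepwise |·|:
  S → 5
  T → 3
  R → 4
  (T ⋈[g=b] R) → 4
  (S ⋈[a=g] (T ⋈[g=b] R)) → 2
  ρ[d/e]((S ⋈[a=g] (T ⋈[g=b] R))) → 2

|E| = 2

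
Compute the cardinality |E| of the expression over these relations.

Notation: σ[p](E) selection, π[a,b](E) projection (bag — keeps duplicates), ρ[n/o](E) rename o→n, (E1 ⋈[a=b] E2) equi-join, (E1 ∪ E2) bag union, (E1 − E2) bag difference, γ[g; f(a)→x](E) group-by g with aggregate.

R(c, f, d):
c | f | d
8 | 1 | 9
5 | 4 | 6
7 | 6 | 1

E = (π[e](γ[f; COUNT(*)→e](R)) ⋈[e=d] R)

Row counts bottom-up:
  R → 3
  γ[f; COUNT(*)→e](R) → 3
  π[e](γ[f; COUNT(*)→e](R)) → 3
  R → 3
  (π[e](γ[f; COUNT(*)→e](R)) ⋈[e=d] R) → 3

|E| = 3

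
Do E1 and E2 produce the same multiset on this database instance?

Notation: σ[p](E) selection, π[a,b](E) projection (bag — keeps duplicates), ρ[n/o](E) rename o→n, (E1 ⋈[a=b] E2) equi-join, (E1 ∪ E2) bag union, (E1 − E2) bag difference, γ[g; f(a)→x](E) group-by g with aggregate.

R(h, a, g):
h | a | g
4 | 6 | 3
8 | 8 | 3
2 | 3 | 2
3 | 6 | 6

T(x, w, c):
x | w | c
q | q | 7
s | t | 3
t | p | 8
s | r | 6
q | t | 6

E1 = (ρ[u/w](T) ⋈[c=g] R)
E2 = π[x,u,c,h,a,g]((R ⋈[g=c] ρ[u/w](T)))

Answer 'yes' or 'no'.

E1 row counts bottom-up:
  T → 5
  ρ[u/w](T) → 5
  R → 4
  (ρ[u/w](T) ⋈[c=g] R) → 4
E2 row counts bottom-up:
  R → 4
  T → 5
  ρ[u/w](T) → 5
  (R ⋈[g=c] ρ[u/w](T)) → 4
  π[x,u,c,h,a,g]((R ⋈[g=c] ρ[u/w](T))) → 4

E1 and E2 produce the same multiset:
x | u | c | h | a | g
q | t | 6 | 3 | 6 | 6
s | r | 6 | 3 | 6 | 6
s | t | 3 | 4 | 6 | 3
s | t | 3 | 8 | 8 | 3

yes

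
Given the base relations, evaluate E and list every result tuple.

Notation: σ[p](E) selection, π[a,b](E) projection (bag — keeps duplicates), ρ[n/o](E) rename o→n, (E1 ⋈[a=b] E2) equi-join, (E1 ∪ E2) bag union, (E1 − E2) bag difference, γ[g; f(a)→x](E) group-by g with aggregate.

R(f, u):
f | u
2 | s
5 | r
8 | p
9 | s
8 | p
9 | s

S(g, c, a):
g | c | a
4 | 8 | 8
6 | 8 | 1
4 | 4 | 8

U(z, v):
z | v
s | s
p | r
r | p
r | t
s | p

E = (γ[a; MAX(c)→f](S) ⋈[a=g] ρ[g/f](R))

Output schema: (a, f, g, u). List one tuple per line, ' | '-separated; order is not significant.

Per-node cardinality:
  S → 3
  γ[a; MAX(c)→f](S) → 2
  R → 6
  ρ[g/f](R) → 6
  (γ[a; MAX(c)→f](S) ⋈[a=g] ρ[g/f](R)) → 2

== RESULT ==
a | f | g | u
8 | 8 | 8 | p
8 | 8 | 8 | p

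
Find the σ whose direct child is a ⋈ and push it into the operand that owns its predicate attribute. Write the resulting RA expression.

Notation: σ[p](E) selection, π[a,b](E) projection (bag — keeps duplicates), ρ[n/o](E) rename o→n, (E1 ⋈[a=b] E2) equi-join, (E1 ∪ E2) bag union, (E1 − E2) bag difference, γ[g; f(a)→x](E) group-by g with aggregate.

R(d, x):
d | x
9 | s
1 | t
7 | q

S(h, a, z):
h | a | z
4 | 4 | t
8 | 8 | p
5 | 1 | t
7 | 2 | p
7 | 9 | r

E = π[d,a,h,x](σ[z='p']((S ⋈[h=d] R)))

σ filters on z, owned by the left side.
E' = π[d,a,h,x]((σ[z='p'](S) ⋈[h=d] R))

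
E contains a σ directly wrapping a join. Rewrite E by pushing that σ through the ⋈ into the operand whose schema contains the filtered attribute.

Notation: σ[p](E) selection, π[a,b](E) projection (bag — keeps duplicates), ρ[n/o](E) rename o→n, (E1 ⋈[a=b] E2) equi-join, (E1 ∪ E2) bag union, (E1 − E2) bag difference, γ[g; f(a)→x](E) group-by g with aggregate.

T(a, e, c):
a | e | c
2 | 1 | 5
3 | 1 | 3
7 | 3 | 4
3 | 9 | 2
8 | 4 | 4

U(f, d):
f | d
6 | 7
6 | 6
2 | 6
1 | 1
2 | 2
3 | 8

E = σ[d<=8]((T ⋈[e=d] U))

σ filters on d, owned by the right side.
E' = (T ⋈[e=d] σ[d<=8](U))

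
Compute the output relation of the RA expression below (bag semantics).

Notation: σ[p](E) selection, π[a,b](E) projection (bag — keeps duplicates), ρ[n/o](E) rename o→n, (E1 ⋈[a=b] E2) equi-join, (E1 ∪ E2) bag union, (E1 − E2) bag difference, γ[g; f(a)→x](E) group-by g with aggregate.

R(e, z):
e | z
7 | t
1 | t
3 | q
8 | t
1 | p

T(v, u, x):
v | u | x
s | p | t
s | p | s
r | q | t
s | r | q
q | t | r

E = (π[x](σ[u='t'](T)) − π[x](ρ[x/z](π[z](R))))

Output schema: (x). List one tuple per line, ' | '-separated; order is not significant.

Subexpression sizes:
  T → 5
  σ[u='t'](T) → 1
  π[x](σ[u='t'](T)) → 1
  R → 5
  π[z](R) → 5
  ρ[x/z](π[z](R)) → 5
  π[x](ρ[x/z](π[z](R))) → 5
  (π[x](σ[u='t'](T)) − π[x](ρ[x/z](π[z](R)))) → 1

== RESULT ==
x
r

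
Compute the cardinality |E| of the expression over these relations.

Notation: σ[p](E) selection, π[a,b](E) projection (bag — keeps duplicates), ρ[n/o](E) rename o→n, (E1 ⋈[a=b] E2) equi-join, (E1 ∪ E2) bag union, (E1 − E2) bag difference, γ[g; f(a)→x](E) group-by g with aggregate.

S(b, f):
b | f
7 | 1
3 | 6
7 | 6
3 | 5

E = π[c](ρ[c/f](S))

Stepwise |·|:
  S → 4
  ρ[c/f](S) → 4
  π[c](ρ[c/f](S)) → 4

|E| = 4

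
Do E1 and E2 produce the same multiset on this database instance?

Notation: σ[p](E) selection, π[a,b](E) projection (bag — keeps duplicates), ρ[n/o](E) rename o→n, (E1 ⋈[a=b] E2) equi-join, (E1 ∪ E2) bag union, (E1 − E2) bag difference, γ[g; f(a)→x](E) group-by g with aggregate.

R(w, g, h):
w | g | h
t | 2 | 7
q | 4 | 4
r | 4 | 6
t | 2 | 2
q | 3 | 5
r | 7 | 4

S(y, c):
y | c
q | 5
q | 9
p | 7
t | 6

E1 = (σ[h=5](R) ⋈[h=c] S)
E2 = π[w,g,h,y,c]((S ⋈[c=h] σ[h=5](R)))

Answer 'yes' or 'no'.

E1 subexpression sizes:
  R → 6
  σ[h=5](R) → 1
  S → 4
  (σ[h=5](R) ⋈[h=c] S) → 1
E2 subexpression sizes:
  S → 4
  R → 6
  σ[h=5](R) → 1
  (S ⋈[c=h] σ[h=5](R)) → 1
  π[w,g,h,y,c]((S ⋈[c=h] σ[h=5](R))) → 1

E1 and E2 produce the same multiset:
w | g | h | y | c
q | 3 | 5 | q | 5

yes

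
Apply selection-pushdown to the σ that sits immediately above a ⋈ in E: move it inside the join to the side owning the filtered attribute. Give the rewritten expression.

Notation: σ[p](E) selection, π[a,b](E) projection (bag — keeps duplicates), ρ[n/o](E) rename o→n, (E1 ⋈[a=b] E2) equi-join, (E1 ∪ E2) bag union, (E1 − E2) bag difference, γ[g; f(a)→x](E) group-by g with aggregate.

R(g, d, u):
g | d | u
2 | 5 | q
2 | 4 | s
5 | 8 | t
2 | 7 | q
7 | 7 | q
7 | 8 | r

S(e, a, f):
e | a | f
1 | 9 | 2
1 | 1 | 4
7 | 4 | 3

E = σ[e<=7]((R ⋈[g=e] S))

σ filters on e, owned by the right side.
E' = (R ⋈[g=e] σ[e<=7](S))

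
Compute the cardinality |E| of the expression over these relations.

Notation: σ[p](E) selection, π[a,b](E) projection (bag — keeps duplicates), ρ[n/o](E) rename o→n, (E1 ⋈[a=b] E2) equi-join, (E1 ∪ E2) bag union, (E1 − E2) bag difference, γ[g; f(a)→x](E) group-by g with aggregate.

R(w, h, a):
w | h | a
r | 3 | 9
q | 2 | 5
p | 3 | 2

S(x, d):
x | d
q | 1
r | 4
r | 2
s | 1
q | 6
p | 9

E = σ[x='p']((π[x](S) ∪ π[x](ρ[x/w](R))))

Stepwise |·|:
  S → 6
  π[x](S) → 6
  R → 3
  ρ[x/w](R) → 3
  π[x](ρ[x/w](R)) → 3
  (π[x](S) ∪ π[x](ρ[x/w](R))) → 9
  σ[x='p']((π[x](S) ∪ π[x](ρ[x/w](R)))) → 2

|E| = 2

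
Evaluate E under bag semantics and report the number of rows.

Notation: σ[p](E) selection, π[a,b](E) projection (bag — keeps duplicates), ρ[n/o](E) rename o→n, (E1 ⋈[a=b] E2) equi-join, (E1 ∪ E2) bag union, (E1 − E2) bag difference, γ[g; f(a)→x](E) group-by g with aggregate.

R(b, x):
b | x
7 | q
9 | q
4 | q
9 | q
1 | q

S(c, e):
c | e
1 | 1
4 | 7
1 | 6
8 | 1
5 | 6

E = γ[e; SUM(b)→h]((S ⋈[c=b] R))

Subexpression sizes:
  S → 5
  R → 5
  (S ⋈[c=b] R) → 3
  γ[e; SUM(b)→h]((S ⋈[c=b] R)) → 3

|E| = 3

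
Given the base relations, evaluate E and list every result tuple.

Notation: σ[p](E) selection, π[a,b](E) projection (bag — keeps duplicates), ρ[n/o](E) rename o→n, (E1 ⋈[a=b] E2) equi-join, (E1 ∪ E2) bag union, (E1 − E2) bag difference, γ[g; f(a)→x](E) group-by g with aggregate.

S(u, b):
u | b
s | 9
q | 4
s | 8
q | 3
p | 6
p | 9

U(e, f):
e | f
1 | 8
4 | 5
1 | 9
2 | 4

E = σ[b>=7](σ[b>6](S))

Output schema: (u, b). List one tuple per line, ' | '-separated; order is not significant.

Per-node cardinality:
  S → 6
  σ[b>6](S) → 3
  σ[b>=7](σ[b>6](S)) → 3

== RESULT ==
u | b
p | 9
s | 8
s | 9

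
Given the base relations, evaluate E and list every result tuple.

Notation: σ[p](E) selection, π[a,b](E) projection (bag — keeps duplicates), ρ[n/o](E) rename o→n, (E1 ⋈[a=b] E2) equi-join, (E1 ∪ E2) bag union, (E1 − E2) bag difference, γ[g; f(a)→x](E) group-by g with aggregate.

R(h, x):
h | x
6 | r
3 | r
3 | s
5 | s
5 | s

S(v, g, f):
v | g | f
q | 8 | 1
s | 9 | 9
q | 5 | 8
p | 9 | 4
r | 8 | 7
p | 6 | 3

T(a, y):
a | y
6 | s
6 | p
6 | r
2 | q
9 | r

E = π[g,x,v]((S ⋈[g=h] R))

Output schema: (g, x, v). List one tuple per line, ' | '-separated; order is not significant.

Subexpression sizes:
  S → 6
  R → 5
  (S ⋈[g=h] R) → 3
  π[g,x,v]((S ⋈[g=h] R)) → 3

== RESULT ==
g | x | v
5 | s | q
5 | s | q
6 | r | p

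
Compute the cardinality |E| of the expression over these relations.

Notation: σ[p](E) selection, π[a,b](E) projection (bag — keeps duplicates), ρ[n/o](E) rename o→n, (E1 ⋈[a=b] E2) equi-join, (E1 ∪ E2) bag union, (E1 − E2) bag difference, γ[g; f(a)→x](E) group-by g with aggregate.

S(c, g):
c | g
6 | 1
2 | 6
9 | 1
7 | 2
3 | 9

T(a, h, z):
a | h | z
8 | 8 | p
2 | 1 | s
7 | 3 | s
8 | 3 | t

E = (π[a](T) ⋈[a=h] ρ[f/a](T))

Row counts bottom-up:
  T → 4
  π[a](T) → 4
  T → 4
  ρ[f/a](T) → 4
  (π[a](T) ⋈[a=h] ρ[f/a](T)) → 2

|E| = 2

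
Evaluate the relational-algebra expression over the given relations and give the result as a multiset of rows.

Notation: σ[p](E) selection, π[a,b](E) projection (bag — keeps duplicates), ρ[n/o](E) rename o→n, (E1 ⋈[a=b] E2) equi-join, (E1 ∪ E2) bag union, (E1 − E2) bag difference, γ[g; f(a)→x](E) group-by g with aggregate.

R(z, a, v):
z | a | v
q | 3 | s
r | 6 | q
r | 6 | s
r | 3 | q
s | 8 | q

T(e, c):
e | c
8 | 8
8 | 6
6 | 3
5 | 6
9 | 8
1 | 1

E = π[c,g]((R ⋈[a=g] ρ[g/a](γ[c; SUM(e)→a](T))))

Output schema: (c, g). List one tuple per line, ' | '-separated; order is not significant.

Per-node cardinality:
  R → 5
  T → 6
  γ[c; SUM(e)→a](T) → 4
  ρ[g/a](γ[c; SUM(e)→a](T)) → 4
  (R ⋈[a=g] ρ[g/a](γ[c; SUM(e)→a](T))) → 2
  π[c,g]((R ⋈[a=g] ρ[g/a](γ[c; SUM(e)→a](T)))) → 2

== RESULT ==
c | g
3 | 6
3 | 6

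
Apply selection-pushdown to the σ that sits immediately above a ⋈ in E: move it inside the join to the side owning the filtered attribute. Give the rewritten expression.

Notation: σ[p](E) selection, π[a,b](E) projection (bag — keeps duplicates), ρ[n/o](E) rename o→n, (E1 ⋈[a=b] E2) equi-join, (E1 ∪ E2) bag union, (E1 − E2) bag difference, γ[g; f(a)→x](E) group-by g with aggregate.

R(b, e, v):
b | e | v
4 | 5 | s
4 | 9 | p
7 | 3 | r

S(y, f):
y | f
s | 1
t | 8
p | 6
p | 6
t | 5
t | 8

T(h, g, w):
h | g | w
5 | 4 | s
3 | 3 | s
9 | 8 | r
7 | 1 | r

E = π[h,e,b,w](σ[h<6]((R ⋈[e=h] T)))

σ filters on h, owned by the right side.
E' = π[h,e,b,w]((R ⋈[e=h] σ[h<6](T)))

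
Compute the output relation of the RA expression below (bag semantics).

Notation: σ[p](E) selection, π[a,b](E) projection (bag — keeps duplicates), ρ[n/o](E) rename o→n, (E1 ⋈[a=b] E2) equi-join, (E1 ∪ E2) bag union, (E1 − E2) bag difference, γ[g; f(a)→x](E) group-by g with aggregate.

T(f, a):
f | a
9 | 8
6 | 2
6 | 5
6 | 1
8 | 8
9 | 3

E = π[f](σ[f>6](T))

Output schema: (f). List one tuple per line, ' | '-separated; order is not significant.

Row counts bottom-up:
  T → 6
  σ[f>6](T) → 3
  π[f](σ[f>6](T)) → 3

== RESULT ==
f
8
9
9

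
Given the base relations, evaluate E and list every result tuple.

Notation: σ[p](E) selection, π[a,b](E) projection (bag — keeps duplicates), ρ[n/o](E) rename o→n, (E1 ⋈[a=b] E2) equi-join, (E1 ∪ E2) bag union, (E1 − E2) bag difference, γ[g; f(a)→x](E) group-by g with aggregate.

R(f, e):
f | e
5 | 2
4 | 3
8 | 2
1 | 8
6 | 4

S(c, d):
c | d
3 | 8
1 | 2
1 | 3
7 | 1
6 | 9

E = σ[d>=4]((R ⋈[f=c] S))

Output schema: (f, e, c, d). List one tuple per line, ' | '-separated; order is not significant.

Row counts bottom-up:
  R → 5
  S → 5
  (R ⋈[f=c] S) → 3
  σ[d>=4]((R ⋈[f=c] S)) → 1

== RESULT ==
f | e | c | d
6 | 4 | 6 | 9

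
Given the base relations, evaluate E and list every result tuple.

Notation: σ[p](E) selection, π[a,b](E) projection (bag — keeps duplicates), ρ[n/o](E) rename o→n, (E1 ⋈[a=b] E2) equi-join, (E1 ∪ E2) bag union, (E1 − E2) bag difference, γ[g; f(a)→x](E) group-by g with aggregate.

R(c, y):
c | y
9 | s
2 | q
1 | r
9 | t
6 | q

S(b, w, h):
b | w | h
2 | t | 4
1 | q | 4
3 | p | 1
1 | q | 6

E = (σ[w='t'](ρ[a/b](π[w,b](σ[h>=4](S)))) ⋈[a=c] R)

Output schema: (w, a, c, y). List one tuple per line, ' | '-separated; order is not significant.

Subexpression sizes:
  S → 4
  σ[h>=4](S) → 3
  π[w,b](σ[h>=4](S)) → 3
  ρ[a/b](π[w,b](σ[h>=4](S))) → 3
  σ[w='t'](ρ[a/b](π[w,b](σ[h>=4](S)))) → 1
  R → 5
  (σ[w='t'](ρ[a/b](π[w,b](σ[h>=4](S)))) ⋈[a=c] R) → 1

== RESULT ==
w | a | c | y
t | 2 | 2 | q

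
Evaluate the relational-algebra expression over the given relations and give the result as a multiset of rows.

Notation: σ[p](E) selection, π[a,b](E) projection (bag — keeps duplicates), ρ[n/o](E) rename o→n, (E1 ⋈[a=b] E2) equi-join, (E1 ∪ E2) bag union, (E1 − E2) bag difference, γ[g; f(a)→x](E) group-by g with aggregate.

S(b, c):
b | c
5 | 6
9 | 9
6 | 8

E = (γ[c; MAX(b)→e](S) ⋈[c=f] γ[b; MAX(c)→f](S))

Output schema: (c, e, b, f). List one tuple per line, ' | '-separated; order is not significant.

Row counts bottom-up:
  S → 3
  γ[c; MAX(b)→e](S) → 3
  S → 3
  γ[b; MAX(c)→f](S) → 3
  (γ[c; MAX(b)→e](S) ⋈[c=f] γ[b; MAX(c)→f](S)) → 3

== RESULT ==
c | e | b | f
6 | 5 | 5 | 6
8 | 6 | 6 | 8
9 | 9 | 9 | 9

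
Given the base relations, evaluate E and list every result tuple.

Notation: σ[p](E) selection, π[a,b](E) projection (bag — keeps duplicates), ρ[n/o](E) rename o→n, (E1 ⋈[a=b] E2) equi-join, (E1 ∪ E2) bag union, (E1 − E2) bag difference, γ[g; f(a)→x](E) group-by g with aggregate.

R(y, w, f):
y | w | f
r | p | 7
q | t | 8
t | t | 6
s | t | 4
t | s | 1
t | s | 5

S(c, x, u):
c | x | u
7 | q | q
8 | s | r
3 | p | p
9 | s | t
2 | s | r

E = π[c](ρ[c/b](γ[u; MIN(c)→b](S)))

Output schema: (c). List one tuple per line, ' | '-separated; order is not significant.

Stepwise |·|:
  S → 5
  γ[u; MIN(c)→b](S) → 4
  ρ[c/b](γ[u; MIN(c)→b](S)) → 4
  π[c](ρ[c/b](γ[u; MIN(c)→b](S))) → 4

== RESULT ==
c
2
3
7
9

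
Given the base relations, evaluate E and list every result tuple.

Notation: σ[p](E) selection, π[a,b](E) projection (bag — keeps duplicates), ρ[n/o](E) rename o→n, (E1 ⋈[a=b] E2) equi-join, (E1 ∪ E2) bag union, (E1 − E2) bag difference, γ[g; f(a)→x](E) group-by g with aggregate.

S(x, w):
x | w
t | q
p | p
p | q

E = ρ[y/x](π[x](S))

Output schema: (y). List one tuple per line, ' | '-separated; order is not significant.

Subexpression sizes:
  S → 3
  π[x](S) → 3
  ρ[y/x](π[x](S)) → 3

== RESULT ==
y
p
p
t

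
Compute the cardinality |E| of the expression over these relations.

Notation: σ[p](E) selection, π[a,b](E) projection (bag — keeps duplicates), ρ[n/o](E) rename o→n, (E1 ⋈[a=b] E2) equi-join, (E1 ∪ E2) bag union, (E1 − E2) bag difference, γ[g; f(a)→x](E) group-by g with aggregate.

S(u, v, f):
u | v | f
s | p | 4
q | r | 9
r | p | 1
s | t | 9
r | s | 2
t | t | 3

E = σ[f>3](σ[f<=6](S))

Row counts bottom-up:
  S → 6
  σ[f<=6](S) → 4
  σ[f>3](σ[f<=6](S)) → 1

|E| = 1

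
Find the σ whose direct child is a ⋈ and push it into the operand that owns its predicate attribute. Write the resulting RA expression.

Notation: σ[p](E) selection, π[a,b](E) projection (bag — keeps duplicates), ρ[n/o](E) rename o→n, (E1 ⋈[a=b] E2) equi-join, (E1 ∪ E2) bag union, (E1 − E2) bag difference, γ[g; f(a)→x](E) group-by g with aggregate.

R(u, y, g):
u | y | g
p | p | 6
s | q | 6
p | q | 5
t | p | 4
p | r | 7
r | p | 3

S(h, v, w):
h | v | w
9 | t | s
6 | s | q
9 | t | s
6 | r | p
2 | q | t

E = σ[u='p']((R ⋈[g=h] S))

σ filters on u, owned by the left side.
E' = (σ[u='p'](R) ⋈[g=h] S)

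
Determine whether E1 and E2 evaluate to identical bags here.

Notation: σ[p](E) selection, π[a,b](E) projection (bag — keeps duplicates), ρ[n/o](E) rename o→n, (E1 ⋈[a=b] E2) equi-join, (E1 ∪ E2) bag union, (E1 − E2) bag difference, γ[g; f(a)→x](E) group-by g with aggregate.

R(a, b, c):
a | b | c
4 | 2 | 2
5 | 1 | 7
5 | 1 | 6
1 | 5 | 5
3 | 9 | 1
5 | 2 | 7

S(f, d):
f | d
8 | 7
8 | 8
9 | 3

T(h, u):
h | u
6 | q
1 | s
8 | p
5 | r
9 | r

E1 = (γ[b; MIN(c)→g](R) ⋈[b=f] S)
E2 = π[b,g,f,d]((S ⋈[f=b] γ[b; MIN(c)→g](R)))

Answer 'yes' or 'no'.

E1 subexpression sizes:
  R → 6
  γ[b; MIN(c)→g](R) → 4
  S → 3
  (γ[b; MIN(c)→g](R) ⋈[b=f] S) → 1
E2 subexpression sizes:
  S → 3
  R → 6
  γ[b; MIN(c)→g](R) → 4
  (S ⋈[f=b] γ[b; MIN(c)→g](R)) → 1
  π[b,g,f,d]((S ⋈[f=b] γ[b; MIN(c)→g](R))) → 1

E1 and E2 produce the same multiset:
b | g | f | d
9 | 1 | 9 | 3

yes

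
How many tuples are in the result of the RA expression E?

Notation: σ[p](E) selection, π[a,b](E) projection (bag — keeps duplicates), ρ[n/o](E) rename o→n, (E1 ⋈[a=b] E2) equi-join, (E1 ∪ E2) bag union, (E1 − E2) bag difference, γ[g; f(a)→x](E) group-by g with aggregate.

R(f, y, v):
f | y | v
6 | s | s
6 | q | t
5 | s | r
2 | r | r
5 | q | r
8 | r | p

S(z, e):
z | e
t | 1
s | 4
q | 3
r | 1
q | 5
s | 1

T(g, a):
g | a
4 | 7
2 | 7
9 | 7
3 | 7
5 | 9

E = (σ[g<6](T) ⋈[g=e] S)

Row counts bottom-up:
  T → 5
  σ[g<6](T) → 4
  S → 6
  (σ[g<6](T) ⋈[g=e] S) → 3

|E| = 3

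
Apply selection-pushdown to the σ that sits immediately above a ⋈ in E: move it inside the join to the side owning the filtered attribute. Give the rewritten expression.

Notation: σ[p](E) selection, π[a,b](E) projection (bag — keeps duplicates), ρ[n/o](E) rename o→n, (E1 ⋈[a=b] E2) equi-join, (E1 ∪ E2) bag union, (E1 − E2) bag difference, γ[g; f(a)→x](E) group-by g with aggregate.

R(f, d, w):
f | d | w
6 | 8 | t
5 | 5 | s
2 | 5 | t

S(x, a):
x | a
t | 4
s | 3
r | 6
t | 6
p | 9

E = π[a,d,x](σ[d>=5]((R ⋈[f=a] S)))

σ filters on d, owned by the left side.
E' = π[a,d,x]((σ[d>=5](R) ⋈[f=a] S))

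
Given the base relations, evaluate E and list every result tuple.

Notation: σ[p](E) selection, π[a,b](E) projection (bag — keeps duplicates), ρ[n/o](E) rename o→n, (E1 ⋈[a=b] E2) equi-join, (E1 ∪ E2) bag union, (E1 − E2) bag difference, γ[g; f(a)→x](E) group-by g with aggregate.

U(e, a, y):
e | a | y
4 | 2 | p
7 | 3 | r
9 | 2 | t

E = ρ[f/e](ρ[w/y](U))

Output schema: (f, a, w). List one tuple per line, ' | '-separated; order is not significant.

Subexpression sizes:
  U → 3
  ρ[w/y](U) → 3
  ρ[f/e](ρ[w/y](U)) → 3

== RESULT ==
f | a | w
4 | 2 | p
7 | 3 | r
9 | 2 | t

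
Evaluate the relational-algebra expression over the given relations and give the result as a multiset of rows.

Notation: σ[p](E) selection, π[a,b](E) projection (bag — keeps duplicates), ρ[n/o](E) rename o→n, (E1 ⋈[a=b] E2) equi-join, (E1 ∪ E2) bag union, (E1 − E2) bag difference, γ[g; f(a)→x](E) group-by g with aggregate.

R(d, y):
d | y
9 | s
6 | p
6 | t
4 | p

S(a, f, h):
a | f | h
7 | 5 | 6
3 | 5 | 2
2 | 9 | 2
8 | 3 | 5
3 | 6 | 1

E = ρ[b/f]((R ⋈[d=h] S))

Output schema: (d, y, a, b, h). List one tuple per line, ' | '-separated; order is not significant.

Stepwise |·|:
  R → 4
  S → 5
  (R ⋈[d=h] S) → 2
  ρ[b/f]((R ⋈[d=h] S)) → 2

== RESULT ==
d | y | a | b | h
6 | p | 7 | 5 | 6
6 | t | 7 | 5 | 6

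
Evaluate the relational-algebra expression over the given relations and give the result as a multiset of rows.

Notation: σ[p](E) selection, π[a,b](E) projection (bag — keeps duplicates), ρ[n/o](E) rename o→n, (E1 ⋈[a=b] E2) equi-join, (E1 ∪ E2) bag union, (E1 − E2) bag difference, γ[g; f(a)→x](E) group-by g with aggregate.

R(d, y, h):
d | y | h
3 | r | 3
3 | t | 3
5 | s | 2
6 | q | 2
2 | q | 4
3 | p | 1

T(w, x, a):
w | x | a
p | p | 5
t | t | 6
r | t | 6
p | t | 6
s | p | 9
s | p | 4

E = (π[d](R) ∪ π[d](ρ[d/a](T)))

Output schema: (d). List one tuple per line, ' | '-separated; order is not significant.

Stepwise |·|:
  R → 6
  π[d](R) → 6
  T → 6
  ρ[d/a](T) → 6
  π[d](ρ[d/a](T)) → 6
  (π[d](R) ∪ π[d](ρ[d/a](T))) → 12

== RESULT ==
d
2
3
3
3
4
5
5
6
6
6
6
9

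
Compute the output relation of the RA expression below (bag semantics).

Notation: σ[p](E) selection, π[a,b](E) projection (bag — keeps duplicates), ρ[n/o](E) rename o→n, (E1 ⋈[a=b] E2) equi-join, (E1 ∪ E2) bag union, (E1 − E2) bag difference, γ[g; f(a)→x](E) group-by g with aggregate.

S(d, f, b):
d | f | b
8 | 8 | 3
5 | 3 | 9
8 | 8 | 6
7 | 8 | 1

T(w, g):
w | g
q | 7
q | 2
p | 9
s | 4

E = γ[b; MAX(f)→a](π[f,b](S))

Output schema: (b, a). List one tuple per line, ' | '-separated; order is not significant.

Stepwise |·|:
  S → 4
  π[f,b](S) → 4
  γ[b; MAX(f)→a](π[f,b](S)) → 4

== RESULT ==
b | a
1 | 8
3 | 8
6 | 8
9 | 3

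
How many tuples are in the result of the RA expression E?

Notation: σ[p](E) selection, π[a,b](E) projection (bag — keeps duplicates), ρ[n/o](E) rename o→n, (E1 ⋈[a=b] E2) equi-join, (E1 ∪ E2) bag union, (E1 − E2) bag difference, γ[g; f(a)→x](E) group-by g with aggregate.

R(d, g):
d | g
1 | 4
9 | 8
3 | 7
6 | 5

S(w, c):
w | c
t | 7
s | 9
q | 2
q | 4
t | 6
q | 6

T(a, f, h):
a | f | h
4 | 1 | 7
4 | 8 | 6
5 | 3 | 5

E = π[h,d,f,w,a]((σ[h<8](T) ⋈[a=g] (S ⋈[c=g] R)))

Row counts bottom-up:
  T → 3
  σ[h<8](T) → 3
  S → 6
  R → 4
  (S ⋈[c=g] R) → 2
  (σ[h<8](T) ⋈[a=g] (S ⋈[c=g] R)) → 2
  π[h,d,f,w,a]((σ[h<8](T) ⋈[a=g] (S ⋈[c=g] R))) → 2

|E| = 2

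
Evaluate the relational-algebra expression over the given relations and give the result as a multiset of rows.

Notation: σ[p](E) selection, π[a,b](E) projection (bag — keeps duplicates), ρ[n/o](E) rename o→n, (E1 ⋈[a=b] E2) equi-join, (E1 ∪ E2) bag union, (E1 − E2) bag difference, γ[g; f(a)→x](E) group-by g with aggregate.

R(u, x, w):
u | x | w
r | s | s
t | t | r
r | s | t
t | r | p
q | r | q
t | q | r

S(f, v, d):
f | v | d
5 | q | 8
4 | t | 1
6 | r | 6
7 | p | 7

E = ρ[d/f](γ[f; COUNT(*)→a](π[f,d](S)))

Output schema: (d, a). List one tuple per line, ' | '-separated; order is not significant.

Stepwise |·|:
  S → 4
  π[f,d](S) → 4
  γ[f; COUNT(*)→a](π[f,d](S)) → 4
  ρ[d/f](γ[f; COUNT(*)→a](π[f,d](S))) → 4

== RESULT ==
d | a
4 | 1
5 | 1
6 | 1
7 | 1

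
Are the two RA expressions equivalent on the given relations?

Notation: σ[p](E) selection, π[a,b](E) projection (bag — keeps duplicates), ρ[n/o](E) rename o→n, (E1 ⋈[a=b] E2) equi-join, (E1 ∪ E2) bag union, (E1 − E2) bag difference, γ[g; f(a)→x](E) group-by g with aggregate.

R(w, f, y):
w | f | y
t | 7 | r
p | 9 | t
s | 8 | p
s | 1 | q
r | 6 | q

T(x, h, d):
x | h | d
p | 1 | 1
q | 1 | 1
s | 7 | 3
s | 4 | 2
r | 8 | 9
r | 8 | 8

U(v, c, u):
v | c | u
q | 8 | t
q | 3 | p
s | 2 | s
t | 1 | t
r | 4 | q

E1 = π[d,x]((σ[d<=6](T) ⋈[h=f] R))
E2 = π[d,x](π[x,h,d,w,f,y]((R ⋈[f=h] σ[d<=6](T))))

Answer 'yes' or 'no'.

E1 per-node cardinality:
  T → 6
  σ[d<=6](T) → 4
  R → 5
  (σ[d<=6](T) ⋈[h=f] R) → 3
  π[d,x]((σ[d<=6](T) ⋈[h=f] R)) → 3
E2 per-node cardinality:
  R → 5
  T → 6
  σ[d<=6](T) → 4
  (R ⋈[f=h] σ[d<=6](T)) → 3
  π[x,h,d,w,f,y]((R ⋈[f=h] σ[d<=6](T))) → 3
  π[d,x](π[x,h,d,w,f,y]((R ⋈[f=h] σ[d<=6](T)))) → 3

E1 and E2 produce the same multiset:
d | x
1 | p
1 | q
3 | s

yes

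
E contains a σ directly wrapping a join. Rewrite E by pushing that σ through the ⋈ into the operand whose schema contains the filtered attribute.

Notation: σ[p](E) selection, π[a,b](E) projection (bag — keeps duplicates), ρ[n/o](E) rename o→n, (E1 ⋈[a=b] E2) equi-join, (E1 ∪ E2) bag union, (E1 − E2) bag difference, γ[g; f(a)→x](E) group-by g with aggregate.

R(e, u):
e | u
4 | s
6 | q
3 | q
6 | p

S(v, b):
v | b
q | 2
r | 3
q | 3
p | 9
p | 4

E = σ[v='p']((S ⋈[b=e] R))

σ filters on v, owned by the left side.
E' = (σ[v='p'](S) ⋈[b=e] R)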